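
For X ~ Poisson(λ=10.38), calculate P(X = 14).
0.060031

We have X ~ Poisson(λ=10.38).

For a Poisson distribution, the PMF gives us the probability of each outcome.

Using the PMF formula:
P(X = 14) = 0.060031

Rounded to 4 decimal places: 0.0600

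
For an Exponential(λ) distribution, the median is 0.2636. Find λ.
λ = 2.6295

For X ~ Exponential(λ), the CDF is F(x) = 1 - e^(-λx).
The median m satisfies F(m) = 0.5:
1 - e^(-λm) = 0.5
e^(-λm) = 0.5
λm = ln(2)
m = ln(2) / λ

Given m = 0.2636:
λ = ln(2) / 0.2636 = 0.693147 / 0.2636 = 2.6295

Verification: ln(2) / 2.6295 = 0.2636 ✓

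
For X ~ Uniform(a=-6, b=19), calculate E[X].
6.5000

We have X ~ Uniform(a=-6, b=19).

For a Uniform distribution with a=-6, b=19:
E[X] = 6.5000

This is the expected (average) value of X.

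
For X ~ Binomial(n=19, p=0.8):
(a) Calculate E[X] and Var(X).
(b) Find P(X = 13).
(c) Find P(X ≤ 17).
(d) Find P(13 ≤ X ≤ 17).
(a) E[X] = 15.2000, Var(X) = 3.0400
(b) P(X = 13) = 0.095462
(c) P(X ≤ 17) = 0.917134
(d) P(13 ≤ X ≤ 17) = 0.849534

We have X ~ Binomial(n=19, p=0.8).

(a) Moments:
E[X] = 15.2000
Var(X) = 3.0400
σ = √Var(X) = 1.7436

(b) Point probability using PMF:
P(X = 13) = 0.095462

(c) Cumulative probability using CDF:
P(X ≤ 17) = F(17) = 0.917134

(d) Range probability:
P(13 ≤ X ≤ 17) = P(X ≤ 17) - P(X ≤ 12)
                   = F(17) - F(12)
                   = 0.917134 - 0.067600
                   = 0.849534

This means approximately 85.0% of outcomes fall in the interval [13, 17].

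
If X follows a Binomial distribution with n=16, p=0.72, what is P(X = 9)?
0.080265

We have X ~ Binomial(n=16, p=0.72).

For a Binomial distribution, the PMF gives us the probability of each outcome.

Using the PMF formula:
P(X = 9) = 0.080265

Rounded to 4 decimal places: 0.0803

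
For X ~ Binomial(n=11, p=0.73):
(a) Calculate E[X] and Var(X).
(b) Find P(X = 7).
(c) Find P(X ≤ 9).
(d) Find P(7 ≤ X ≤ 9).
(a) E[X] = 8.0300, Var(X) = 2.1681
(b) P(X = 7) = 0.193744
(c) P(X ≤ 9) = 0.840988
(d) P(7 ≤ X ≤ 9) = 0.691704

We have X ~ Binomial(n=11, p=0.73).

(a) Moments:
E[X] = 8.0300
Var(X) = 2.1681
σ = √Var(X) = 1.4724

(b) Point probability using PMF:
P(X = 7) = 0.193744

(c) Cumulative probability using CDF:
P(X ≤ 9) = F(9) = 0.840988

(d) Range probability:
P(7 ≤ X ≤ 9) = P(X ≤ 9) - P(X ≤ 6)
                   = F(9) - F(6)
                   = 0.840988 - 0.149284
                   = 0.691704

This means approximately 69.2% of outcomes fall in the interval [7, 9].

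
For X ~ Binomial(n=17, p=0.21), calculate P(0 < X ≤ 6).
0.933959

We have X ~ Binomial(n=17, p=0.21).

To find P(0 < X ≤ 6), we use:
P(0 < X ≤ 6) = P(X ≤ 6) - P(X ≤ 0)
                 = F(6) - F(0)
                 = 0.952142 - 0.018183
                 = 0.933959

So there's approximately a 93.4% chance that X falls in this range.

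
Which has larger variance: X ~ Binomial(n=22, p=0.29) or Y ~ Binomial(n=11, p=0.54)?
X has larger variance (4.5298 > 2.7324)

Compute the variance for each distribution:

X ~ Binomial(n=22, p=0.29):
Var(X) = 4.5298

Y ~ Binomial(n=11, p=0.54):
Var(Y) = 2.7324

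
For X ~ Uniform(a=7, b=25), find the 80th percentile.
21.4000

We have X ~ Uniform(a=7, b=25).

We want to find x such that P(X ≤ x) = 0.8.

This is the 80th percentile, which means 80% of values fall below this point.

Using the inverse CDF (quantile function):
x = F⁻¹(0.8) = 21.4000

Verification: P(X ≤ 21.4000) = 0.8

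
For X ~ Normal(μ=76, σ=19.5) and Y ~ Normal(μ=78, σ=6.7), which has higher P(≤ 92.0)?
Y has higher probability (P(Y ≤ 92.0) = 0.9817 > P(X ≤ 92.0) = 0.7940)

Compute P(≤ 92.0) for each distribution:

X ~ Normal(μ=76, σ=19.5):
P(X ≤ 92.0) = 0.7940

Y ~ Normal(μ=78, σ=6.7):
P(Y ≤ 92.0) = 0.9817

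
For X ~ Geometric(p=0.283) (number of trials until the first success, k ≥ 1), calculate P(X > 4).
0.264287

We have X ~ Geometric(p=0.283) (number of trials until the first success, k ≥ 1).

P(X > 4) = 1 - P(X ≤ 4)
                = 1 - F(4)
                = 1 - 0.735713
                = 0.264287

So there's approximately a 26.4% chance that X exceeds 4.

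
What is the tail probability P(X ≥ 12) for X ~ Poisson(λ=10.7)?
0.384969

We have X ~ Poisson(λ=10.7).

For discrete distributions, P(X ≥ 12) = 1 - P(X ≤ 11).

P(X ≤ 11) = 0.615031
P(X ≥ 12) = 1 - 0.615031 = 0.384969

So there's approximately a 38.5% chance that X is at least 12.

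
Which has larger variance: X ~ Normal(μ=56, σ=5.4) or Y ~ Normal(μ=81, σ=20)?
Y has larger variance (400.0000 > 29.1600)

Compute the variance for each distribution:

X ~ Normal(μ=56, σ=5.4):
Var(X) = 29.1600

Y ~ Normal(μ=81, σ=20):
Var(Y) = 400.0000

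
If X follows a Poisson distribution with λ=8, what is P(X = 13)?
0.029616

We have X ~ Poisson(λ=8).

For a Poisson distribution, the PMF gives us the probability of each outcome.

Using the PMF formula:
P(X = 13) = 0.029616

Rounded to 4 decimal places: 0.0296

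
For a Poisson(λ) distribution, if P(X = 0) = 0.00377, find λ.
λ = 5.5807

For a Poisson(λ) distribution, the PMF at 0 is:
P(X = 0) = λ^0 e^(-λ) / 0! = e^(-λ)

Given P(X = 0) = 0.00377:
e^(-λ) = 0.00377
-λ = ln(0.00377)
λ = -ln(0.00377) = 5.5807

Verification: e^(-5.5807) = 0.00377 ✓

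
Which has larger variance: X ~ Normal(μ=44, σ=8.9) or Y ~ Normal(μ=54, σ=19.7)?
Y has larger variance (388.0900 > 79.2100)

Compute the variance for each distribution:

X ~ Normal(μ=44, σ=8.9):
Var(X) = 79.2100

Y ~ Normal(μ=54, σ=19.7):
Var(Y) = 388.0900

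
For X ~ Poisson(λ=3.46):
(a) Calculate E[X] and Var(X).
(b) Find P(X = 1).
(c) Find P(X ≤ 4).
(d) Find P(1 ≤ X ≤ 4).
(a) E[X] = 3.4600, Var(X) = 3.4600
(b) P(X = 1) = 0.108747
(c) P(X ≤ 4) = 0.732975
(d) P(1 ≤ X ≤ 4) = 0.701545

We have X ~ Poisson(λ=3.46).

(a) Moments:
E[X] = 3.4600
Var(X) = 3.4600
σ = √Var(X) = 1.8601

(b) Point probability using PMF:
P(X = 1) = 0.108747

(c) Cumulative probability using CDF:
P(X ≤ 4) = F(4) = 0.732975

(d) Range probability:
P(1 ≤ X ≤ 4) = P(X ≤ 4) - P(X ≤ 0)
                   = F(4) - F(0)
                   = 0.732975 - 0.031430
                   = 0.701545

This means approximately 70.2% of outcomes fall in the interval [1, 4].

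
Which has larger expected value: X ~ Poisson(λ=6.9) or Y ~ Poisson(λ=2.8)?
X has larger mean (6.9000 > 2.8000)

Compute the expected value for each distribution:

X ~ Poisson(λ=6.9):
E[X] = 6.9000

Y ~ Poisson(λ=2.8):
E[Y] = 2.8000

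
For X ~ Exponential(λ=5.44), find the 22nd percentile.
0.0457

We have X ~ Exponential(λ=5.44).

We want to find x such that P(X ≤ x) = 0.22.

This is the 22nd percentile, which means 22% of values fall below this point.

Using the inverse CDF (quantile function):
x = F⁻¹(0.22) = 0.0457

Verification: P(X ≤ 0.0457) = 0.22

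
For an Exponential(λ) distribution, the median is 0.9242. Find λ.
λ = 0.7500

For X ~ Exponential(λ), the CDF is F(x) = 1 - e^(-λx).
The median m satisfies F(m) = 0.5:
1 - e^(-λm) = 0.5
e^(-λm) = 0.5
λm = ln(2)
m = ln(2) / λ

Given m = 0.9242:
λ = ln(2) / 0.9242 = 0.693147 / 0.9242 = 0.7500

Verification: ln(2) / 0.7500 = 0.9242 ✓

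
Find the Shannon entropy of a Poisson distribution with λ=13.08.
2.6978 nats

We have X ~ Poisson(λ=13.08).

The Shannon entropy measures the uncertainty or information content of the distribution.

For a Poisson distribution with λ=13.08:
H(X) = 2.6978 nats

(In bits, this would be 3.8922 bits.)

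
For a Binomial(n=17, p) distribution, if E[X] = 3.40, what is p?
p = 0.2

For a Binomial(n, p) distribution:
E[X] = n × p

Given n = 17 and E[X] = 3.40:
3.40 = 17 × p
p = 3.40 / 17 = 0.2

Verification: Binomial(17, 0.2) has E[X] = 3.40 ✓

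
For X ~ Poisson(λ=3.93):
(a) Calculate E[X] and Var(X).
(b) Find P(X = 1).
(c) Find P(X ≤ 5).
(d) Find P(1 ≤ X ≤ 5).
(a) E[X] = 3.9300, Var(X) = 3.9300
(b) P(X = 1) = 0.077200
(c) P(X ≤ 5) = 0.795973
(d) P(1 ≤ X ≤ 5) = 0.776329

We have X ~ Poisson(λ=3.93).

(a) Moments:
E[X] = 3.9300
Var(X) = 3.9300
σ = √Var(X) = 1.9824

(b) Point probability using PMF:
P(X = 1) = 0.077200

(c) Cumulative probability using CDF:
P(X ≤ 5) = F(5) = 0.795973

(d) Range probability:
P(1 ≤ X ≤ 5) = P(X ≤ 5) - P(X ≤ 0)
                   = F(5) - F(0)
                   = 0.795973 - 0.019644
                   = 0.776329

This means approximately 77.6% of outcomes fall in the interval [1, 5].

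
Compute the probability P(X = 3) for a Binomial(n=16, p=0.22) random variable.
0.235877

We have X ~ Binomial(n=16, p=0.22).

For a Binomial distribution, the PMF gives us the probability of each outcome.

Using the PMF formula:
P(X = 3) = 0.235877

Rounded to 4 decimal places: 0.2359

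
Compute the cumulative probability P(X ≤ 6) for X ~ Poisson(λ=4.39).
0.844880

We have X ~ Poisson(λ=4.39).

The CDF gives us P(X ≤ k).

Using the CDF:
P(X ≤ 6) = 0.844880

This means there's approximately a 84.5% chance that X is at most 6.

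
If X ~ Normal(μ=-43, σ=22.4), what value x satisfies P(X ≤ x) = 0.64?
-34.9705

We have X ~ Normal(μ=-43, σ=22.4).

We want to find x such that P(X ≤ x) = 0.64.

This is the 64th percentile, which means 64% of values fall below this point.

Using the inverse CDF (quantile function):
x = F⁻¹(0.64) = -34.9705

Verification: P(X ≤ -34.9705) = 0.64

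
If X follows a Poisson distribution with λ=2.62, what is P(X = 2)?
0.249874

We have X ~ Poisson(λ=2.62).

For a Poisson distribution, the PMF gives us the probability of each outcome.

Using the PMF formula:
P(X = 2) = 0.249874

Rounded to 4 decimal places: 0.2499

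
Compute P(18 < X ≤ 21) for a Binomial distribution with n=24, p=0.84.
0.588361

We have X ~ Binomial(n=24, p=0.84).

To find P(18 < X ≤ 21), we use:
P(18 < X ≤ 21) = P(X ≤ 21) - P(X ≤ 18)
                 = F(21) - F(18)
                 = 0.762638 - 0.174277
                 = 0.588361

So there's approximately a 58.8% chance that X falls in this range.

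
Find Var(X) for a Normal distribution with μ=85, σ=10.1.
102.0100

We have X ~ Normal(μ=85, σ=10.1).

For a Normal distribution with μ=85, σ=10.1:
Var(X) = 102.0100

The variance measures the spread of the distribution around the mean.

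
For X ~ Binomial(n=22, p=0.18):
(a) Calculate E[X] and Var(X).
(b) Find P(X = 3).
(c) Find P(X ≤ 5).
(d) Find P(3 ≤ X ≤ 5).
(a) E[X] = 3.9600, Var(X) = 3.2472
(b) P(X = 3) = 0.206920
(c) P(X ≤ 5) = 0.808611
(d) P(3 ≤ X ≤ 5) = 0.593167

We have X ~ Binomial(n=22, p=0.18).

(a) Moments:
E[X] = 3.9600
Var(X) = 3.2472
σ = √Var(X) = 1.8020

(b) Point probability using PMF:
P(X = 3) = 0.206920

(c) Cumulative probability using CDF:
P(X ≤ 5) = F(5) = 0.808611

(d) Range probability:
P(3 ≤ X ≤ 5) = P(X ≤ 5) - P(X ≤ 2)
                   = F(5) - F(2)
                   = 0.808611 - 0.215444
                   = 0.593167

This means approximately 59.3% of outcomes fall in the interval [3, 5].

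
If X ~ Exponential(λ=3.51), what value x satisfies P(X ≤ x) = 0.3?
0.1016

We have X ~ Exponential(λ=3.51).

We want to find x such that P(X ≤ x) = 0.3.

This is the 30th percentile, which means 30% of values fall below this point.

Using the inverse CDF (quantile function):
x = F⁻¹(0.3) = 0.1016

Verification: P(X ≤ 0.1016) = 0.3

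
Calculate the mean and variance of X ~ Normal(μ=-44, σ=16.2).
E[X] = -44.0000, Var(X) = 262.4400

We have X ~ Normal(μ=-44, σ=16.2).

For a Normal distribution with μ=-44, σ=16.2:

Expected value:
E[X] = -44.0000

Variance:
Var(X) = 262.4400

Standard deviation:
σ = √Var(X) = 16.2000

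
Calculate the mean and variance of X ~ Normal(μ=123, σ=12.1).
E[X] = 123.0000, Var(X) = 146.4100

We have X ~ Normal(μ=123, σ=12.1).

For a Normal distribution with μ=123, σ=12.1:

Expected value:
E[X] = 123.0000

Variance:
Var(X) = 146.4100

Standard deviation:
σ = √Var(X) = 12.1000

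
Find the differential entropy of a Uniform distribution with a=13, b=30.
2.8332 nats

We have X ~ Uniform(a=13, b=30).

The differential entropy measures the uncertainty or information content of the distribution.

For a Uniform distribution with a=13, b=30:
h(X) = 2.8332 nats

(In bits, this would be 4.0875 bits.)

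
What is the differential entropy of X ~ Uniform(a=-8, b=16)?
3.1781 nats

We have X ~ Uniform(a=-8, b=16).

The differential entropy measures the uncertainty or information content of the distribution.

For a Uniform distribution with a=-8, b=16:
h(X) = 3.1781 nats

(In bits, this would be 4.5850 bits.)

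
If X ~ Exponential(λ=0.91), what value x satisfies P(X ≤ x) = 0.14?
0.1657

We have X ~ Exponential(λ=0.91).

We want to find x such that P(X ≤ x) = 0.14.

This is the 14th percentile, which means 14% of values fall below this point.

Using the inverse CDF (quantile function):
x = F⁻¹(0.14) = 0.1657

Verification: P(X ≤ 0.1657) = 0.14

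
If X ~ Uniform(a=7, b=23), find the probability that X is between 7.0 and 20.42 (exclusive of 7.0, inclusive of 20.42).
0.838750

We have X ~ Uniform(a=7, b=23).

To find P(7.0 < X ≤ 20.42), we use:
P(7.0 < X ≤ 20.42) = P(X ≤ 20.42) - P(X ≤ 7.0)
                 = F(20.42) - F(7.0)
                 = 0.838750 - 0.000000
                 = 0.838750

So there's approximately a 83.9% chance that X falls in this range.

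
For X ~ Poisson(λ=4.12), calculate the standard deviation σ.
2.0298

We have X ~ Poisson(λ=4.12).

For a Poisson distribution with λ=4.12:
σ = √Var(X) = 2.0298

The standard deviation is the square root of the variance.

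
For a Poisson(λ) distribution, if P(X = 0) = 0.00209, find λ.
λ = 6.1706

For a Poisson(λ) distribution, the PMF at 0 is:
P(X = 0) = λ^0 e^(-λ) / 0! = e^(-λ)

Given P(X = 0) = 0.00209:
e^(-λ) = 0.00209
-λ = ln(0.00209)
λ = -ln(0.00209) = 6.1706

Verification: e^(-6.1706) = 0.00209 ✓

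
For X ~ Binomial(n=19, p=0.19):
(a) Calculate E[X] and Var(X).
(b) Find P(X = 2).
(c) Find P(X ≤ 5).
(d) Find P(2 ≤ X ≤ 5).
(a) E[X] = 3.6100, Var(X) = 2.9241
(b) P(X = 2) = 0.171691
(c) P(X ≤ 5) = 0.864293
(d) P(2 ≤ X ≤ 5) = 0.764717

We have X ~ Binomial(n=19, p=0.19).

(a) Moments:
E[X] = 3.6100
Var(X) = 2.9241
σ = √Var(X) = 1.7100

(b) Point probability using PMF:
P(X = 2) = 0.171691

(c) Cumulative probability using CDF:
P(X ≤ 5) = F(5) = 0.864293

(d) Range probability:
P(2 ≤ X ≤ 5) = P(X ≤ 5) - P(X ≤ 1)
                   = F(5) - F(1)
                   = 0.864293 - 0.099576
                   = 0.764717

This means approximately 76.5% of outcomes fall in the interval [2, 5].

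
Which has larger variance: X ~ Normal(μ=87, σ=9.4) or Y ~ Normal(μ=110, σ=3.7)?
X has larger variance (88.3600 > 13.6900)

Compute the variance for each distribution:

X ~ Normal(μ=87, σ=9.4):
Var(X) = 88.3600

Y ~ Normal(μ=110, σ=3.7):
Var(Y) = 13.6900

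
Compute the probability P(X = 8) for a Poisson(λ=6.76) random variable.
0.125378

We have X ~ Poisson(λ=6.76).

For a Poisson distribution, the PMF gives us the probability of each outcome.

Using the PMF formula:
P(X = 8) = 0.125378

Rounded to 4 decimal places: 0.1254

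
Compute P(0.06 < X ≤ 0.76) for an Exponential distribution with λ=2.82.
0.727061

We have X ~ Exponential(λ=2.82).

To find P(0.06 < X ≤ 0.76), we use:
P(0.06 < X ≤ 0.76) = P(X ≤ 0.76) - P(X ≤ 0.06)
                 = F(0.76) - F(0.06)
                 = 0.882721 - 0.155660
                 = 0.727061

So there's approximately a 72.7% chance that X falls in this range.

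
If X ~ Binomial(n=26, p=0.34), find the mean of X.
8.8400

We have X ~ Binomial(n=26, p=0.34).

For a Binomial distribution with n=26, p=0.34:
E[X] = 8.8400

This is the expected (average) value of X.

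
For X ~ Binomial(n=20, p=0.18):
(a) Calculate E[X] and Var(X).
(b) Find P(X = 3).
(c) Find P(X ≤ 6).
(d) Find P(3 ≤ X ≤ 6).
(a) E[X] = 3.6000, Var(X) = 2.9520
(b) P(X = 3) = 0.227802
(c) P(X ≤ 6) = 0.946327
(d) P(3 ≤ X ≤ 6) = 0.671534

We have X ~ Binomial(n=20, p=0.18).

(a) Moments:
E[X] = 3.6000
Var(X) = 2.9520
σ = √Var(X) = 1.7181

(b) Point probability using PMF:
P(X = 3) = 0.227802

(c) Cumulative probability using CDF:
P(X ≤ 6) = F(6) = 0.946327

(d) Range probability:
P(3 ≤ X ≤ 6) = P(X ≤ 6) - P(X ≤ 2)
                   = F(6) - F(2)
                   = 0.946327 - 0.274793
                   = 0.671534

This means approximately 67.2% of outcomes fall in the interval [3, 6].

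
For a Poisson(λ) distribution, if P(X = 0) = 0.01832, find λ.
λ = 3.9998

For a Poisson(λ) distribution, the PMF at 0 is:
P(X = 0) = λ^0 e^(-λ) / 0! = e^(-λ)

Given P(X = 0) = 0.01832:
e^(-λ) = 0.01832
-λ = ln(0.01832)
λ = -ln(0.01832) = 3.9998

Verification: e^(-3.9998) = 0.01832 ✓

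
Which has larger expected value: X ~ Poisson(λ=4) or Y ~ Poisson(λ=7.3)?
Y has larger mean (7.3000 > 4.0000)

Compute the expected value for each distribution:

X ~ Poisson(λ=4):
E[X] = 4.0000

Y ~ Poisson(λ=7.3):
E[Y] = 7.3000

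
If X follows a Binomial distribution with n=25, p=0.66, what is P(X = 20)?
0.059376

We have X ~ Binomial(n=25, p=0.66).

For a Binomial distribution, the PMF gives us the probability of each outcome.

Using the PMF formula:
P(X = 20) = 0.059376

Rounded to 4 decimal places: 0.0594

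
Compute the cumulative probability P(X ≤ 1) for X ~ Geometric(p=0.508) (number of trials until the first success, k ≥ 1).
0.508000

We have X ~ Geometric(p=0.508) (number of trials until the first success, k ≥ 1).

The CDF gives us P(X ≤ k).

Using the CDF:
P(X ≤ 1) = 0.508000

This means there's approximately a 50.8% chance that X is at most 1.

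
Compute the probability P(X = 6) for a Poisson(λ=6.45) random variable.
0.158062

We have X ~ Poisson(λ=6.45).

For a Poisson distribution, the PMF gives us the probability of each outcome.

Using the PMF formula:
P(X = 6) = 0.158062

Rounded to 4 decimal places: 0.1581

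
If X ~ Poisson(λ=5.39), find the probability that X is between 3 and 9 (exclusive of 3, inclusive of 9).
0.737250

We have X ~ Poisson(λ=5.39).

To find P(3 < X ≤ 9), we use:
P(3 < X ≤ 9) = P(X ≤ 9) - P(X ≤ 3)
                 = F(9) - F(3)
                 = 0.951729 - 0.214479
                 = 0.737250

So there's approximately a 73.7% chance that X falls in this range.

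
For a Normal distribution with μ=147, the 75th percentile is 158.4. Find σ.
σ = 16.9017

For X ~ Normal(μ, σ), the p-th percentile satisfies x = μ + z_p × σ,
where z_p = Φ⁻¹(p) is the standard normal quantile.

Step 1: z_{0.75} = Φ⁻¹(0.75) = 0.6745

Step 2: Solve for σ:
158.4 = 147 + 0.6745 × σ
σ = (158.4 - 147) / 0.6745
σ = 11.40 / 0.6745
σ = 16.9017

Verification: μ + z × σ = 147 + 0.6745 × 16.9017 = 158.40 ✓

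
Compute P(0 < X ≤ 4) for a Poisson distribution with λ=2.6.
0.803150

We have X ~ Poisson(λ=2.6).

To find P(0 < X ≤ 4), we use:
P(0 < X ≤ 4) = P(X ≤ 4) - P(X ≤ 0)
                 = F(4) - F(0)
                 = 0.877423 - 0.074274
                 = 0.803150

So there's approximately a 80.3% chance that X falls in this range.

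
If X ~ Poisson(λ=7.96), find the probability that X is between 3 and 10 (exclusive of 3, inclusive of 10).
0.776297

We have X ~ Poisson(λ=7.96).

To find P(3 < X ≤ 10), we use:
P(3 < X ≤ 10) = P(X ≤ 10) - P(X ≤ 3)
                 = F(10) - F(3)
                 = 0.819836 - 0.043540
                 = 0.776297

So there's approximately a 77.6% chance that X falls in this range.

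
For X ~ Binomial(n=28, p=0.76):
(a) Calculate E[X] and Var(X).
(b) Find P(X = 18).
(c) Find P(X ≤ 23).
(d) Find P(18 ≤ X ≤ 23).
(a) E[X] = 21.2800, Var(X) = 5.1072
(b) P(X = 18) = 0.059538
(c) P(X ≤ 23) = 0.837004
(d) P(18 ≤ X ≤ 23) = 0.784607

We have X ~ Binomial(n=28, p=0.76).

(a) Moments:
E[X] = 21.2800
Var(X) = 5.1072
σ = √Var(X) = 2.2599

(b) Point probability using PMF:
P(X = 18) = 0.059538

(c) Cumulative probability using CDF:
P(X ≤ 23) = F(23) = 0.837004

(d) Range probability:
P(18 ≤ X ≤ 23) = P(X ≤ 23) - P(X ≤ 17)
                   = F(23) - F(17)
                   = 0.837004 - 0.052397
                   = 0.784607

This means approximately 78.5% of outcomes fall in the interval [18, 23].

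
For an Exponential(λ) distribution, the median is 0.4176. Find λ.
λ = 1.6598

For X ~ Exponential(λ), the CDF is F(x) = 1 - e^(-λx).
The median m satisfies F(m) = 0.5:
1 - e^(-λm) = 0.5
e^(-λm) = 0.5
λm = ln(2)
m = ln(2) / λ

Given m = 0.4176:
λ = ln(2) / 0.4176 = 0.693147 / 0.4176 = 1.6598

Verification: ln(2) / 1.6598 = 0.4176 ✓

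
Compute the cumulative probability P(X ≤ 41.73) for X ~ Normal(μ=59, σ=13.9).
0.107036

We have X ~ Normal(μ=59, σ=13.9).

The CDF gives us P(X ≤ k).

Using the CDF:
P(X ≤ 41.73) = 0.107036

This means there's approximately a 10.7% chance that X is at most 41.73.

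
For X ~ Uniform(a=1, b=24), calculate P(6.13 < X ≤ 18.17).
0.523478

We have X ~ Uniform(a=1, b=24).

To find P(6.13 < X ≤ 18.17), we use:
P(6.13 < X ≤ 18.17) = P(X ≤ 18.17) - P(X ≤ 6.13)
                 = F(18.17) - F(6.13)
                 = 0.746522 - 0.223043
                 = 0.523478

So there's approximately a 52.3% chance that X falls in this range.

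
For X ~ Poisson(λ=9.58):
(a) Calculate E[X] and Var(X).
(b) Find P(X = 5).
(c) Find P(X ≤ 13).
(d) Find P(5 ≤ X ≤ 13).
(a) E[X] = 9.5800, Var(X) = 9.5800
(b) P(X = 5) = 0.046463
(c) P(X ≤ 13) = 0.893127
(d) P(5 ≤ X ≤ 13) = 0.854850

We have X ~ Poisson(λ=9.58).

(a) Moments:
E[X] = 9.5800
Var(X) = 9.5800
σ = √Var(X) = 3.0952

(b) Point probability using PMF:
P(X = 5) = 0.046463

(c) Cumulative probability using CDF:
P(X ≤ 13) = F(13) = 0.893127

(d) Range probability:
P(5 ≤ X ≤ 13) = P(X ≤ 13) - P(X ≤ 4)
                   = F(13) - F(4)
                   = 0.893127 - 0.038277
                   = 0.854850

This means approximately 85.5% of outcomes fall in the interval [5, 13].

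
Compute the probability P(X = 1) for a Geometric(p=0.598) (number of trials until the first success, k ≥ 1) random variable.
0.598000

We have X ~ Geometric(p=0.598) (number of trials until the first success, k ≥ 1).

For a Geometric distribution, the PMF gives us the probability of each outcome.

Using the PMF formula:
P(X = 1) = 0.598000

Rounded to 4 decimal places: 0.5980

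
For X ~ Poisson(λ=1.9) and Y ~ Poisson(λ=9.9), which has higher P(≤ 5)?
X has higher probability (P(X ≤ 5) = 0.9868 > P(Y ≤ 5) = 0.0710)

Compute P(≤ 5) for each distribution:

X ~ Poisson(λ=1.9):
P(X ≤ 5) = 0.9868

Y ~ Poisson(λ=9.9):
P(Y ≤ 5) = 0.0710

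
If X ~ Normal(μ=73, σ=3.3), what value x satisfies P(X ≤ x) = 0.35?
71.7284

We have X ~ Normal(μ=73, σ=3.3).

We want to find x such that P(X ≤ x) = 0.35.

This is the 35th percentile, which means 35% of values fall below this point.

Using the inverse CDF (quantile function):
x = F⁻¹(0.35) = 71.7284

Verification: P(X ≤ 71.7284) = 0.35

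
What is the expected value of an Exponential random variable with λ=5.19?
0.1927

We have X ~ Exponential(λ=5.19).

For an Exponential distribution with λ=5.19:
E[X] = 0.1927

This is the expected (average) value of X.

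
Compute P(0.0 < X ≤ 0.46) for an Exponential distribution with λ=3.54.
0.803757

We have X ~ Exponential(λ=3.54).

To find P(0.0 < X ≤ 0.46), we use:
P(0.0 < X ≤ 0.46) = P(X ≤ 0.46) - P(X ≤ 0.0)
                 = F(0.46) - F(0.0)
                 = 0.803757 - 0.000000
                 = 0.803757

So there's approximately a 80.4% chance that X falls in this range.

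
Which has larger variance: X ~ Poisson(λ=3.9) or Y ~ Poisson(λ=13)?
Y has larger variance (13.0000 > 3.9000)

Compute the variance for each distribution:

X ~ Poisson(λ=3.9):
Var(X) = 3.9000

Y ~ Poisson(λ=13):
Var(Y) = 13.0000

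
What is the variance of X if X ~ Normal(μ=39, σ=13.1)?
171.6100

We have X ~ Normal(μ=39, σ=13.1).

For a Normal distribution with μ=39, σ=13.1:
Var(X) = 171.6100

The variance measures the spread of the distribution around the mean.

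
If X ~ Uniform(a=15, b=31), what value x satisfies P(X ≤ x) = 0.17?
17.7200

We have X ~ Uniform(a=15, b=31).

We want to find x such that P(X ≤ x) = 0.17.

This is the 17th percentile, which means 17% of values fall below this point.

Using the inverse CDF (quantile function):
x = F⁻¹(0.17) = 17.7200

Verification: P(X ≤ 17.7200) = 0.17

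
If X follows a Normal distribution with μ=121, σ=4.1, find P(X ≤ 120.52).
0.453401

We have X ~ Normal(μ=121, σ=4.1).

The CDF gives us P(X ≤ k).

Using the CDF:
P(X ≤ 120.52) = 0.453401

This means there's approximately a 45.3% chance that X is at most 120.52.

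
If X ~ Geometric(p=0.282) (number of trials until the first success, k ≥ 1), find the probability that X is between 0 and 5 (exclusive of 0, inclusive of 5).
0.809181

We have X ~ Geometric(p=0.282) (number of trials until the first success, k ≥ 1).

To find P(0 < X ≤ 5), we use:
P(0 < X ≤ 5) = P(X ≤ 5) - P(X ≤ 0)
                 = F(5) - F(0)
                 = 0.809181 - 0.000000
                 = 0.809181

So there's approximately a 80.9% chance that X falls in this range.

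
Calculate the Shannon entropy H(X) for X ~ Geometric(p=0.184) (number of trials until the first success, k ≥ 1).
2.5946 nats

We have X ~ Geometric(p=0.184) (number of trials until the first success, k ≥ 1).

The Shannon entropy measures the uncertainty or information content of the distribution.

For a Geometric distribution with p=0.184 (number of trials until the first success, k ≥ 1):
H(X) = 2.5946 nats

(In bits, this would be 3.7432 bits.)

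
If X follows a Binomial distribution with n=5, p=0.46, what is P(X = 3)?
0.283832

We have X ~ Binomial(n=5, p=0.46).

For a Binomial distribution, the PMF gives us the probability of each outcome.

Using the PMF formula:
P(X = 3) = 0.283832

Rounded to 4 decimal places: 0.2838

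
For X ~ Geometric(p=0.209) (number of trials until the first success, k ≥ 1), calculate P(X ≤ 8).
0.846746

We have X ~ Geometric(p=0.209) (number of trials until the first success, k ≥ 1).

The CDF gives us P(X ≤ k).

Using the CDF:
P(X ≤ 8) = 0.846746

This means there's approximately a 84.7% chance that X is at most 8.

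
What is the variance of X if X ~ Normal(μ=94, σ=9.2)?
84.6400

We have X ~ Normal(μ=94, σ=9.2).

For a Normal distribution with μ=94, σ=9.2:
Var(X) = 84.6400

The variance measures the spread of the distribution around the mean.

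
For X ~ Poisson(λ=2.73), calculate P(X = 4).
0.150944

We have X ~ Poisson(λ=2.73).

For a Poisson distribution, the PMF gives us the probability of each outcome.

Using the PMF formula:
P(X = 4) = 0.150944

Rounded to 4 decimal places: 0.1509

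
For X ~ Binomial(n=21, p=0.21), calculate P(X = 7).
0.077236

We have X ~ Binomial(n=21, p=0.21).

For a Binomial distribution, the PMF gives us the probability of each outcome.

Using the PMF formula:
P(X = 7) = 0.077236

Rounded to 4 decimal places: 0.0772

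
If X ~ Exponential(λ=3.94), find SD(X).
0.2538

We have X ~ Exponential(λ=3.94).

For an Exponential distribution with λ=3.94:
σ = √Var(X) = 0.2538

The standard deviation is the square root of the variance.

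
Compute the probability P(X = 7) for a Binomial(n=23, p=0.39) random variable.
0.123644

We have X ~ Binomial(n=23, p=0.39).

For a Binomial distribution, the PMF gives us the probability of each outcome.

Using the PMF formula:
P(X = 7) = 0.123644

Rounded to 4 decimal places: 0.1236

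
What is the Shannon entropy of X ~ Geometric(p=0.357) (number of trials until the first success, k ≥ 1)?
1.8254 nats

We have X ~ Geometric(p=0.357) (number of trials until the first success, k ≥ 1).

The Shannon entropy measures the uncertainty or information content of the distribution.

For a Geometric distribution with p=0.357 (number of trials until the first success, k ≥ 1):
H(X) = 1.8254 nats

(In bits, this would be 2.6335 bits.)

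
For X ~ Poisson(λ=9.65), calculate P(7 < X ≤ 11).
0.482393

We have X ~ Poisson(λ=9.65).

To find P(7 < X ≤ 11), we use:
P(7 < X ≤ 11) = P(X ≤ 11) - P(X ≤ 7)
                 = F(11) - F(7)
                 = 0.735807 - 0.253413
                 = 0.482393

So there's approximately a 48.2% chance that X falls in this range.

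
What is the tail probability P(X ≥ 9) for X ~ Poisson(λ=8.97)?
0.540388

We have X ~ Poisson(λ=8.97).

For discrete distributions, P(X ≥ 9) = 1 - P(X ≤ 8).

P(X ≤ 8) = 0.459612
P(X ≥ 9) = 1 - 0.459612 = 0.540388

So there's approximately a 54.0% chance that X is at least 9.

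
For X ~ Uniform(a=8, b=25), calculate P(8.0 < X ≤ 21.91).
0.818235

We have X ~ Uniform(a=8, b=25).

To find P(8.0 < X ≤ 21.91), we use:
P(8.0 < X ≤ 21.91) = P(X ≤ 21.91) - P(X ≤ 8.0)
                 = F(21.91) - F(8.0)
                 = 0.818235 - 0.000000
                 = 0.818235

So there's approximately a 81.8% chance that X falls in this range.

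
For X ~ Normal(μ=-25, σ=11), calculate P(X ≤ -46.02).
0.028008

We have X ~ Normal(μ=-25, σ=11).

The CDF gives us P(X ≤ k).

Using the CDF:
P(X ≤ -46.02) = 0.028008

This means there's approximately a 2.8% chance that X is at most -46.02.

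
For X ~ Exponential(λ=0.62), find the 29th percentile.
0.5524

We have X ~ Exponential(λ=0.62).

We want to find x such that P(X ≤ x) = 0.29.

This is the 29th percentile, which means 29% of values fall below this point.

Using the inverse CDF (quantile function):
x = F⁻¹(0.29) = 0.5524

Verification: P(X ≤ 0.5524) = 0.29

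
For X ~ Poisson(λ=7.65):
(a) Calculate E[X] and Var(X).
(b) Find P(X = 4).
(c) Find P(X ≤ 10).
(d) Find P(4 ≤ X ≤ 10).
(a) E[X] = 7.6500, Var(X) = 7.6500
(b) P(X = 4) = 0.067933
(c) P(X ≤ 10) = 0.849045
(d) P(4 ≤ X ≤ 10) = 0.795477

We have X ~ Poisson(λ=7.65).

(a) Moments:
E[X] = 7.6500
Var(X) = 7.6500
σ = √Var(X) = 2.7659

(b) Point probability using PMF:
P(X = 4) = 0.067933

(c) Cumulative probability using CDF:
P(X ≤ 10) = F(10) = 0.849045

(d) Range probability:
P(4 ≤ X ≤ 10) = P(X ≤ 10) - P(X ≤ 3)
                   = F(10) - F(3)
                   = 0.849045 - 0.053568
                   = 0.795477

This means approximately 79.5% of outcomes fall in the interval [4, 10].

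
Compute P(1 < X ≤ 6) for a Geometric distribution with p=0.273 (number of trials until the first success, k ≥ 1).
0.579359

We have X ~ Geometric(p=0.273) (number of trials until the first success, k ≥ 1).

To find P(1 < X ≤ 6), we use:
P(1 < X ≤ 6) = P(X ≤ 6) - P(X ≤ 1)
                 = F(6) - F(1)
                 = 0.852359 - 0.273000
                 = 0.579359

So there's approximately a 57.9% chance that X falls in this range.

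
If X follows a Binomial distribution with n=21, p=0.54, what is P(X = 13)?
0.135433

We have X ~ Binomial(n=21, p=0.54).

For a Binomial distribution, the PMF gives us the probability of each outcome.

Using the PMF formula:
P(X = 13) = 0.135433

Rounded to 4 decimal places: 0.1354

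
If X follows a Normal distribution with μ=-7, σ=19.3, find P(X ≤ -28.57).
0.131865

We have X ~ Normal(μ=-7, σ=19.3).

The CDF gives us P(X ≤ k).

Using the CDF:
P(X ≤ -28.57) = 0.131865

This means there's approximately a 13.2% chance that X is at most -28.57.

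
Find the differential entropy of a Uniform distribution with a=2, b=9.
1.9459 nats

We have X ~ Uniform(a=2, b=9).

The differential entropy measures the uncertainty or information content of the distribution.

For a Uniform distribution with a=2, b=9:
h(X) = 1.9459 nats

(In bits, this would be 2.8074 bits.)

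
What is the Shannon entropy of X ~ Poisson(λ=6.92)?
2.3730 nats

We have X ~ Poisson(λ=6.92).

The Shannon entropy measures the uncertainty or information content of the distribution.

For a Poisson distribution with λ=6.92:
H(X) = 2.3730 nats

(In bits, this would be 3.4235 bits.)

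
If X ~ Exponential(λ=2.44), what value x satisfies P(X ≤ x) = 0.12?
0.0524

We have X ~ Exponential(λ=2.44).

We want to find x such that P(X ≤ x) = 0.12.

This is the 12th percentile, which means 12% of values fall below this point.

Using the inverse CDF (quantile function):
x = F⁻¹(0.12) = 0.0524

Verification: P(X ≤ 0.0524) = 0.12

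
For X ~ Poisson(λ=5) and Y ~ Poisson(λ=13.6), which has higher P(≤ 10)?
X has higher probability (P(X ≤ 10) = 0.9863 > P(Y ≤ 10) = 0.2037)

Compute P(≤ 10) for each distribution:

X ~ Poisson(λ=5):
P(X ≤ 10) = 0.9863

Y ~ Poisson(λ=13.6):
P(Y ≤ 10) = 0.2037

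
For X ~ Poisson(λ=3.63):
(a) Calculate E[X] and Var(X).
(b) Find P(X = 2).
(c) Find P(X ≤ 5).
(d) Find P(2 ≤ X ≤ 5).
(a) E[X] = 3.6300, Var(X) = 3.6300
(b) P(X = 2) = 0.174701
(c) P(X ≤ 5) = 0.839964
(d) P(2 ≤ X ≤ 5) = 0.717194

We have X ~ Poisson(λ=3.63).

(a) Moments:
E[X] = 3.6300
Var(X) = 3.6300
σ = √Var(X) = 1.9053

(b) Point probability using PMF:
P(X = 2) = 0.174701

(c) Cumulative probability using CDF:
P(X ≤ 5) = F(5) = 0.839964

(d) Range probability:
P(2 ≤ X ≤ 5) = P(X ≤ 5) - P(X ≤ 1)
                   = F(5) - F(1)
                   = 0.839964 - 0.122770
                   = 0.717194

This means approximately 71.7% of outcomes fall in the interval [2, 5].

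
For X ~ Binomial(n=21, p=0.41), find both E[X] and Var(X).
E[X] = 8.6100, Var(X) = 5.0799

We have X ~ Binomial(n=21, p=0.41).

For a Binomial distribution with n=21, p=0.41:

Expected value:
E[X] = 8.6100

Variance:
Var(X) = 5.0799

Standard deviation:
σ = √Var(X) = 2.2539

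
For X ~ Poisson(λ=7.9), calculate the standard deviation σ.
2.8107

We have X ~ Poisson(λ=7.9).

For a Poisson distribution with λ=7.9:
σ = √Var(X) = 2.8107

The standard deviation is the square root of the variance.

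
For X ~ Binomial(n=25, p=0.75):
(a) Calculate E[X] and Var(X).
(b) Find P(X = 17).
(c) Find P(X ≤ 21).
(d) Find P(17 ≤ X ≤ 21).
(a) E[X] = 18.7500, Var(X) = 4.6875
(b) P(X = 17) = 0.124056
(c) P(X ≤ 21) = 0.903786
(d) P(17 ≤ X ≤ 21) = 0.754348

We have X ~ Binomial(n=25, p=0.75).

(a) Moments:
E[X] = 18.7500
Var(X) = 4.6875
σ = √Var(X) = 2.1651

(b) Point probability using PMF:
P(X = 17) = 0.124056

(c) Cumulative probability using CDF:
P(X ≤ 21) = F(21) = 0.903786

(d) Range probability:
P(17 ≤ X ≤ 21) = P(X ≤ 21) - P(X ≤ 16)
                   = F(21) - F(16)
                   = 0.903786 - 0.149438
                   = 0.754348

This means approximately 75.4% of outcomes fall in the interval [17, 21].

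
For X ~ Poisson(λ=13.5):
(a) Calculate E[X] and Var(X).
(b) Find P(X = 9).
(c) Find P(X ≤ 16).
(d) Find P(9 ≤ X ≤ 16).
(a) E[X] = 13.5000, Var(X) = 13.5000
(b) P(X = 9) = 0.056269
(c) P(X ≤ 16) = 0.797545
(d) P(9 ≤ X ≤ 16) = 0.718550

We have X ~ Poisson(λ=13.5).

(a) Moments:
E[X] = 13.5000
Var(X) = 13.5000
σ = √Var(X) = 3.6742

(b) Point probability using PMF:
P(X = 9) = 0.056269

(c) Cumulative probability using CDF:
P(X ≤ 16) = F(16) = 0.797545

(d) Range probability:
P(9 ≤ X ≤ 16) = P(X ≤ 16) - P(X ≤ 8)
                   = F(16) - F(8)
                   = 0.797545 - 0.078995
                   = 0.718550

This means approximately 71.9% of outcomes fall in the interval [9, 16].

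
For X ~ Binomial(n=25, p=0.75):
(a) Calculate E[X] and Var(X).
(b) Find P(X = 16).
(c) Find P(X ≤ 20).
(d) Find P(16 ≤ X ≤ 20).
(a) E[X] = 18.7500, Var(X) = 4.6875
(b) P(X = 16) = 0.078109
(c) P(X ≤ 20) = 0.786259
(d) P(16 ≤ X ≤ 20) = 0.714931

We have X ~ Binomial(n=25, p=0.75).

(a) Moments:
E[X] = 18.7500
Var(X) = 4.6875
σ = √Var(X) = 2.1651

(b) Point probability using PMF:
P(X = 16) = 0.078109

(c) Cumulative probability using CDF:
P(X ≤ 20) = F(20) = 0.786259

(d) Range probability:
P(16 ≤ X ≤ 20) = P(X ≤ 20) - P(X ≤ 15)
                   = F(20) - F(15)
                   = 0.786259 - 0.071328
                   = 0.714931

This means approximately 71.5% of outcomes fall in the interval [16, 20].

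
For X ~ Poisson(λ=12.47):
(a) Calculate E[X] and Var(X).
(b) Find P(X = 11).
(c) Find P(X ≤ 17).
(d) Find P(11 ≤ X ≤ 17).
(a) E[X] = 12.4700, Var(X) = 12.4700
(b) P(X = 11) = 0.109074
(c) P(X ≤ 17) = 0.917225
(d) P(11 ≤ X ≤ 17) = 0.617272

We have X ~ Poisson(λ=12.47).

(a) Moments:
E[X] = 12.4700
Var(X) = 12.4700
σ = √Var(X) = 3.5313

(b) Point probability using PMF:
P(X = 11) = 0.109074

(c) Cumulative probability using CDF:
P(X ≤ 17) = F(17) = 0.917225

(d) Range probability:
P(11 ≤ X ≤ 17) = P(X ≤ 17) - P(X ≤ 10)
                   = F(17) - F(10)
                   = 0.917225 - 0.299953
                   = 0.617272

This means approximately 61.7% of outcomes fall in the interval [11, 17].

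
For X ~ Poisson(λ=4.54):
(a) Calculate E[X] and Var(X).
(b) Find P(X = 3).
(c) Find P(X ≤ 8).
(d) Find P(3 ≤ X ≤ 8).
(a) E[X] = 4.5400, Var(X) = 4.5400
(b) P(X = 3) = 0.166464
(c) P(X ≤ 8) = 0.957861
(d) P(3 ≤ X ≤ 8) = 0.788732

We have X ~ Poisson(λ=4.54).

(a) Moments:
E[X] = 4.5400
Var(X) = 4.5400
σ = √Var(X) = 2.1307

(b) Point probability using PMF:
P(X = 3) = 0.166464

(c) Cumulative probability using CDF:
P(X ≤ 8) = F(8) = 0.957861

(d) Range probability:
P(3 ≤ X ≤ 8) = P(X ≤ 8) - P(X ≤ 2)
                   = F(8) - F(2)
                   = 0.957861 - 0.169129
                   = 0.788732

This means approximately 78.9% of outcomes fall in the interval [3, 8].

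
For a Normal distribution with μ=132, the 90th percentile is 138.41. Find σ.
σ = 5.0017

For X ~ Normal(μ, σ), the p-th percentile satisfies x = μ + z_p × σ,
where z_p = Φ⁻¹(p) is the standard normal quantile.

Step 1: z_{0.9} = Φ⁻¹(0.9) = 1.2816

Step 2: Solve for σ:
138.41 = 132 + 1.2816 × σ
σ = (138.41 - 132) / 1.2816
σ = 6.41 / 1.2816
σ = 5.0017

Verification: μ + z × σ = 132 + 1.2816 × 5.0017 = 138.41 ✓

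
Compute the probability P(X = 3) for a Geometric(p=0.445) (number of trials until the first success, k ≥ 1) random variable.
0.137071

We have X ~ Geometric(p=0.445) (number of trials until the first success, k ≥ 1).

For a Geometric distribution, the PMF gives us the probability of each outcome.

Using the PMF formula:
P(X = 3) = 0.137071

Rounded to 4 decimal places: 0.1371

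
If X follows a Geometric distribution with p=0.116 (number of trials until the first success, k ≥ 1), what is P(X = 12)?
0.029884

We have X ~ Geometric(p=0.116) (number of trials until the first success, k ≥ 1).

For a Geometric distribution, the PMF gives us the probability of each outcome.

Using the PMF formula:
P(X = 12) = 0.029884

Rounded to 4 decimal places: 0.0299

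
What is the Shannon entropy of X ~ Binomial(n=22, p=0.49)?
2.2709 nats

We have X ~ Binomial(n=22, p=0.49).

The Shannon entropy measures the uncertainty or information content of the distribution.

For a Binomial distribution with n=22, p=0.49:
H(X) = 2.2709 nats

(In bits, this would be 3.2762 bits.)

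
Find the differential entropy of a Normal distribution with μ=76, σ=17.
4.2522 nats

We have X ~ Normal(μ=76, σ=17).

The differential entropy measures the uncertainty or information content of the distribution.

For a Normal distribution with μ=76, σ=17:
h(X) = 4.2522 nats

(In bits, this would be 6.1346 bits.)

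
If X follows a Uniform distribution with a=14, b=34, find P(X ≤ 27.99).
0.699500

We have X ~ Uniform(a=14, b=34).

The CDF gives us P(X ≤ k).

Using the CDF:
P(X ≤ 27.99) = 0.699500

This means there's approximately a 69.9% chance that X is at most 27.99.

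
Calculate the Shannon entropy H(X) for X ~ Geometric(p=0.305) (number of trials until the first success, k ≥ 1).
2.0165 nats

We have X ~ Geometric(p=0.305) (number of trials until the first success, k ≥ 1).

The Shannon entropy measures the uncertainty or information content of the distribution.

For a Geometric distribution with p=0.305 (number of trials until the first success, k ≥ 1):
H(X) = 2.0165 nats

(In bits, this would be 2.9092 bits.)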